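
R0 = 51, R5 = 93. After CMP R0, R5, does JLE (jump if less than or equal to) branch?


Trace:
  R0 = 51, R5 = 93
  CMP R0, R5  → compares 51 vs 93
  JLE checks: is 51 less than or equal to 93?
  51 < 93, so condition is true
Branch taken: Yes

Yes


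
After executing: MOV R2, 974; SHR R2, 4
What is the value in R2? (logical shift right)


Register state trace:
  MOV R2, 974  → R2 = 974
  SHR R2, 4  → R2 = 974 >> 4 = 974 // 2^4 = 60
Final: R2 = 60

60


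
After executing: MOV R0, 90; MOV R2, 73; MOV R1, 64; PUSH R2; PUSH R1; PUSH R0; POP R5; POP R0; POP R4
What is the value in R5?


Stack trace (top is rightmost):
  MOV R0, 90  → R0 = 90
  MOV R2, 73  → R2 = 73
  MOV R1, 64  → R1 = 64
  PUSH R2  → stack: [73]
  PUSH R1  → stack: [73, 64]
  PUSH R0  → stack: [73, 64, 90]
  POP R5  → R5 = 90, stack: [73, 64]
  POP R0  → R0 = 64, stack: [73]
  POP R4  → R4 = 73, stack: []
Final: R5 = 90

90


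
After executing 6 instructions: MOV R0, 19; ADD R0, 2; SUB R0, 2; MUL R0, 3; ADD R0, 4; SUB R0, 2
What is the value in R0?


Register state trace:
  MOV R0, 19  → R0 = 19
  ADD R0, 2  → R0 = 19 + 2 = 21
  SUB R0, 2  → R0 = 21 - 2 = 19
  MUL R0, 3  → R0 = 19 * 3 = 57
  ADD R0, 4  → R0 = 57 + 4 = 61
  SUB R0, 2  → R0 = 61 - 2 = 59
Final: R0 = 59

59


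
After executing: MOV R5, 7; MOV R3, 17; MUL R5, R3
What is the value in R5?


Register state trace:
  MOV R5, 7  → R5 = 7
  MOV R3, 17  → R3 = 17
  MUL R5, R3  → R5 = 7 * 17 = 119
Final: R5 = 119

119


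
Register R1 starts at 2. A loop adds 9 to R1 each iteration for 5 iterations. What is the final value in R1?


Starting value: R1 = 2
  Iter 1: R1 = 2 + 9 = 11
  Iter 2: R1 = 11 + 9 = 20
  Iter 3: R1 = 20 + 9 = 29
  Iter 4: R1 = 29 + 9 = 38
  Iter 5: R1 = 38 + 9 = 47
Final: R1 = 47

47


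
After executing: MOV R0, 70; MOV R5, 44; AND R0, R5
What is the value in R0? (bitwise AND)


Register state trace:
  MOV R0, 70  → R0 = 70 (0b01000110)
  MOV R5, 44  → R5 = 44 (0b00101100)
  AND R0, R5  → R0 = 70 AND 44 = 4 (0b00000100)
Final: R0 = 4

4


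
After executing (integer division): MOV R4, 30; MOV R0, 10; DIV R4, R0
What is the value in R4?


Register state trace:
  MOV R4, 30  → R4 = 30
  MOV R0, 10  → R0 = 10
  DIV R4, R0  → R4 = 30 // 10 = 3
Final: R4 = 3

3


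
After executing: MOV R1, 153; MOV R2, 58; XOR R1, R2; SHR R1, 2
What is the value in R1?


Register state trace:
  MOV R1, 153  → R1 = 153 (0b10011001)
  MOV R2, 58  → R2 = 58 (0b00111010)
  XOR R1, R2  → R1 = 153 XOR 58 = 163 (0b10100011)
  SHR R1, 2  → R1 = 163 >> 2 = 40
Final: R1 = 40

40


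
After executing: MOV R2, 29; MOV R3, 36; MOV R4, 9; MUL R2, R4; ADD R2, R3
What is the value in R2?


Register state trace:
  MOV R2, 29  → R2 = 29
  MOV R3, 36  → R3 = 36
  MOV R4, 9  → R4 = 9
  MUL R2, R4  → R2 = 29 * 9 = 261
  ADD R2, R3  → R2 = 261 + 36 = 297
Final: R2 = 297

297


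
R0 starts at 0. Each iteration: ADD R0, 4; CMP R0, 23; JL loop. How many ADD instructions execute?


Loop trace (R0 starts at 0, target 23, step 4):
  ADD #1: R0 = 0 + 4 = 4  → 4 < 23, loop
  ADD #2: R0 = 4 + 4 = 8  → 8 < 23, loop
  ADD #3: R0 = 8 + 4 = 12  → 12 < 23, loop
  ADD #4: R0 = 12 + 4 = 16  → 16 < 23, loop
  ADD #5: R0 = 16 + 4 = 20  → 20 < 23, loop
  ADD #6: R0 = 20 + 4 = 24  → 24 >= 23, exit
Total ADD instructions: 6

6


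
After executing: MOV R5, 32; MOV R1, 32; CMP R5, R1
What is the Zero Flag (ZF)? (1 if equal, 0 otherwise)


Register state trace:
  MOV R5, 32  → R5 = 32
  MOV R1, 32  → R1 = 32
  CMP R5, R1  → computes 32 - 32 = 0
  Result is zero, so values are equal
ZF = 1

1


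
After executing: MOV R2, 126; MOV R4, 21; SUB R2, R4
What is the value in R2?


Register state trace:
  MOV R2, 126  → R2 = 126
  MOV R4, 21  → R4 = 21
  SUB R2, R4  → R2 = 126 - 21 = 105
Final: R2 = 105

105


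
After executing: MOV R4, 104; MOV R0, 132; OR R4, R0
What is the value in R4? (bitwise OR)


Register state trace:
  MOV R4, 104  → R4 = 104 (0b01101000)
  MOV R0, 132  → R0 = 132 (0b10000100)
  OR R4, R0   → R4 = 104 OR 132 = 236 (0b11101100)
Final: R4 = 236

236


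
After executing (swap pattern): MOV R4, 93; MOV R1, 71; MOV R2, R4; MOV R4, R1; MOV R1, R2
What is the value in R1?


Register state trace (swap pattern):
  MOV R4, 93  → R4 = 93
  MOV R1, 71  → R1 = 71
  MOV R2, R4  → R2 = 93  (save R4)
  MOV R4, R1  → R4 = 71  (R4 gets R1's value)
  MOV R1, R2  → R1 = 93  (R1 gets saved value)
Final: R1 = 93

93


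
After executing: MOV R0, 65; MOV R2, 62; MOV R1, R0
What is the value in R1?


Register state trace:
  MOV R0, 65  → R0 = 65
  MOV R2, 62  → R2 = 62
  MOV R1, R0  → R1 = 65
Final: R1 = 65

65


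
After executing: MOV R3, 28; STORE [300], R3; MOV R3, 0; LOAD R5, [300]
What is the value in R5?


Register and memory trace:
  MOV R3, 28  → R3 = 28
  STORE [300], R3  → mem[300] = 28
  MOV R3, 0  → R3 = 0
  LOAD R5, [300]  → R5 = mem[300] = 28
Final: R5 = 28

28


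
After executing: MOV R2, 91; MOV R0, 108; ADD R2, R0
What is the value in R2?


Register state trace:
  MOV R2, 91  → R2 = 91
  MOV R0, 108  → R0 = 108
  ADD R2, R0  → R2 = 91 + 108 = 199
Final: R2 = 199

199


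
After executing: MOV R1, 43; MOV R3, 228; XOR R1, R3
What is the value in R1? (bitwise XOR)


Register state trace:
  MOV R1, 43  → R1 = 43 (0b00101011)
  MOV R3, 228  → R3 = 228 (0b11100100)
  XOR R1, R3  → R1 = 43 XOR 228 = 207 (0b11001111)
Final: R1 = 207

207


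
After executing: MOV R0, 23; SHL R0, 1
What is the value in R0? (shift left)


Register state trace:
  MOV R0, 23  → R0 = 23
  SHL R0, 1  → R0 = 23 << 1 = 23 * 2^1 = 46
Final: R0 = 46

46


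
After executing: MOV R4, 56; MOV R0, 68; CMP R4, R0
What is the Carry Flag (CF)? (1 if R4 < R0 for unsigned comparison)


Register state trace:
  MOV R4, 56  → R4 = 56
  MOV R0, 68  → R0 = 68
  CMP R4, R0  → unsigned 56 - 68: borrow occurs
  56 < 68, so CF = 1
CF = 1

1


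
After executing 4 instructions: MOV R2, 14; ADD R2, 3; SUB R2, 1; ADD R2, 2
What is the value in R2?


Register state trace:
  MOV R2, 14  → R2 = 14
  ADD R2, 3  → R2 = 14 + 3 = 17
  SUB R2, 1  → R2 = 17 - 1 = 16
  ADD R2, 2  → R2 = 16 + 2 = 18
Final: R2 = 18

18


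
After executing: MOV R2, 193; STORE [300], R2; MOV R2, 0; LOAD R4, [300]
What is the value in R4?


Register and memory trace:
  MOV R2, 193  → R2 = 193
  STORE [300], R2  → mem[300] = 193
  MOV R2, 0  → R2 = 0
  LOAD R4, [300]  → R4 = mem[300] = 193
Final: R4 = 193

193


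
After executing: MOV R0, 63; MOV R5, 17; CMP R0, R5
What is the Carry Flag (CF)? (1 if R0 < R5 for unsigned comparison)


Register state trace:
  MOV R0, 63  → R0 = 63
  MOV R5, 17  → R5 = 17
  CMP R0, R5  → unsigned 63 - 17: no borrow
  63 >= 17, so CF = 0
CF = 0

0


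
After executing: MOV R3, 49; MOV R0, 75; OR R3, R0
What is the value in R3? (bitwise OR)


Register state trace:
  MOV R3, 49  → R3 = 49 (0b00110001)
  MOV R0, 75  → R0 = 75 (0b01001011)
  OR R3, R0   → R3 = 49 OR 75 = 123 (0b01111011)
Final: R3 = 123

123


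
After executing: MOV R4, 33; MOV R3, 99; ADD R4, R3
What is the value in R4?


Register state trace:
  MOV R4, 33  → R4 = 33
  MOV R3, 99  → R3 = 99
  ADD R4, R3  → R4 = 33 + 99 = 132
Final: R4 = 132

132


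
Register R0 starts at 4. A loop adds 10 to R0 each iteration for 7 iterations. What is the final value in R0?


Starting value: R0 = 4
  Iter 1: R0 = 4 + 10 = 14
  Iter 2: R0 = 14 + 10 = 24
  Iter 3: R0 = 24 + 10 = 34
  Iter 4: R0 = 34 + 10 = 44
  Iter 5: R0 = 44 + 10 = 54
  Iter 6: R0 = 54 + 10 = 64
  Iter 7: R0 = 64 + 10 = 74
Final: R0 = 74

74


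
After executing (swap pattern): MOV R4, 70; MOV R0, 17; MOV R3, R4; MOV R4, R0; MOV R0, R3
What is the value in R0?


Register state trace (swap pattern):
  MOV R4, 70  → R4 = 70
  MOV R0, 17  → R0 = 17
  MOV R3, R4  → R3 = 70  (save R4)
  MOV R4, R0  → R4 = 17  (R4 gets R0's value)
  MOV R0, R3  → R0 = 70  (R0 gets saved value)
Final: R0 = 70

70


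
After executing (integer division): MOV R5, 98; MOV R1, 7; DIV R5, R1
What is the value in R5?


Register state trace:
  MOV R5, 98  → R5 = 98
  MOV R1, 7  → R1 = 7
  DIV R5, R1  → R5 = 98 // 7 = 14
Final: R5 = 14

14


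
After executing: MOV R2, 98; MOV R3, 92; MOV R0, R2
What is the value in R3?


Register state trace:
  MOV R2, 98  → R2 = 98
  MOV R3, 92  → R3 = 92
  MOV R0, R2  → R0 = 98
Final: R3 = 92

92


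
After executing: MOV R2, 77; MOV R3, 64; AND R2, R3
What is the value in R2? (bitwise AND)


Register state trace:
  MOV R2, 77  → R2 = 77 (0b01001101)
  MOV R3, 64  → R3 = 64 (0b01000000)
  AND R2, R3  → R2 = 77 AND 64 = 64 (0b01000000)
Final: R2 = 64

64


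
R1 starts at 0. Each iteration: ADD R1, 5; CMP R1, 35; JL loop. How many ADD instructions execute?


Loop trace (R1 starts at 0, target 35, step 5):
  ADD #1: R1 = 0 + 5 = 5  → 5 < 35, loop
  ADD #2: R1 = 5 + 5 = 10  → 10 < 35, loop
  ADD #3: R1 = 10 + 5 = 15  → 15 < 35, loop
  ADD #4: R1 = 15 + 5 = 20  → 20 < 35, loop
  ADD #5: R1 = 20 + 5 = 25  → 25 < 35, loop
  ADD #6: R1 = 25 + 5 = 30  → 30 < 35, loop
  ADD #7: R1 = 30 + 5 = 35  → 35 >= 35, exit
Total ADD instructions: 7

7


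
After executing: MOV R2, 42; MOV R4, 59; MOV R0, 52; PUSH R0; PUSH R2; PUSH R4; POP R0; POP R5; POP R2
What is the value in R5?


Stack trace (top is rightmost):
  MOV R2, 42  → R2 = 42
  MOV R4, 59  → R4 = 59
  MOV R0, 52  → R0 = 52
  PUSH R0  → stack: [52]
  PUSH R2  → stack: [52, 42]
  PUSH R4  → stack: [52, 42, 59]
  POP R0  → R0 = 59, stack: [52, 42]
  POP R5  → R5 = 42, stack: [52]
  POP R2  → R2 = 52, stack: []
Final: R5 = 42

42


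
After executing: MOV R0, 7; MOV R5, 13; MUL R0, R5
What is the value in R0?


Register state trace:
  MOV R0, 7  → R0 = 7
  MOV R5, 13  → R5 = 13
  MUL R0, R5  → R0 = 7 * 13 = 91
Final: R0 = 91

91


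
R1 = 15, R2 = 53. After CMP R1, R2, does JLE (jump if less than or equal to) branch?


Trace:
  R1 = 15, R2 = 53
  CMP R1, R2  → compares 15 vs 53
  JLE checks: is 15 less than or equal to 53?
  15 < 53, so condition is true
Branch taken: Yes

Yes


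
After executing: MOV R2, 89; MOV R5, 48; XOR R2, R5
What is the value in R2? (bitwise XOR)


Register state trace:
  MOV R2, 89  → R2 = 89 (0b01011001)
  MOV R5, 48  → R5 = 48 (0b00110000)
  XOR R2, R5  → R2 = 89 XOR 48 = 105 (0b01101001)
Final: R2 = 105

105


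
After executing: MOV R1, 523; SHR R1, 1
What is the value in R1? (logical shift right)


Register state trace:
  MOV R1, 523  → R1 = 523
  SHR R1, 1  → R1 = 523 >> 1 = 523 // 2^1 = 261
Final: R1 = 261

261


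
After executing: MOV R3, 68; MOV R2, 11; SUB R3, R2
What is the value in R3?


Register state trace:
  MOV R3, 68  → R3 = 68
  MOV R2, 11  → R2 = 11
  SUB R3, R2  → R3 = 68 - 11 = 57
Final: R3 = 57

57


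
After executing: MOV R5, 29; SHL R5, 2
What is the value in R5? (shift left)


Register state trace:
  MOV R5, 29  → R5 = 29
  SHL R5, 2  → R5 = 29 << 2 = 29 * 2^2 = 116
Final: R5 = 116

116


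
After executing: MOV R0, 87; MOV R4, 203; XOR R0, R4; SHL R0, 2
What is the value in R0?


Register state trace:
  MOV R0, 87  → R0 = 87 (0b01010111)
  MOV R4, 203  → R4 = 203 (0b11001011)
  XOR R0, R4  → R0 = 87 XOR 203 = 156 (0b10011100)
  SHL R0, 2  → R0 = 156 << 2 = 624
Final: R0 = 624

624


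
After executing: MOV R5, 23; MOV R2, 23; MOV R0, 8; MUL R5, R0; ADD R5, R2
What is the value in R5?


Register state trace:
  MOV R5, 23  → R5 = 23
  MOV R2, 23  → R2 = 23
  MOV R0, 8  → R0 = 8
  MUL R5, R0  → R5 = 23 * 8 = 184
  ADD R5, R2  → R5 = 184 + 23 = 207
Final: R5 = 207

207


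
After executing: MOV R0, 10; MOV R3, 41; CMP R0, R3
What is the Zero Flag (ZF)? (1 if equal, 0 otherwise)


Register state trace:
  MOV R0, 10  → R0 = 10
  MOV R3, 41  → R3 = 41
  CMP R0, R3  → computes 10 - 41 = -31
  Result is nonzero, so values are not equal
ZF = 0

0


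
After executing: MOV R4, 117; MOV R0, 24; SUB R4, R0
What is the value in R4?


Register state trace:
  MOV R4, 117  → R4 = 117
  MOV R0, 24  → R0 = 24
  SUB R4, R0  → R4 = 117 - 24 = 93
Final: R4 = 93

93


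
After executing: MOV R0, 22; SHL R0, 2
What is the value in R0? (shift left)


Register state trace:
  MOV R0, 22  → R0 = 22
  SHL R0, 2  → R0 = 22 << 2 = 22 * 2^2 = 88
Final: R0 = 88

88


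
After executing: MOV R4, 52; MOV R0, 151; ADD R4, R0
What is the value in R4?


Register state trace:
  MOV R4, 52  → R4 = 52
  MOV R0, 151  → R0 = 151
  ADD R4, R0  → R4 = 52 + 151 = 203
Final: R4 = 203

203


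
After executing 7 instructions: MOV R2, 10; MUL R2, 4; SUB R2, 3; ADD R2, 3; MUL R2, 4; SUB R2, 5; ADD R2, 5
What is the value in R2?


Register state trace:
  MOV R2, 10  → R2 = 10
  MUL R2, 4  → R2 = 10 * 4 = 40
  SUB R2, 3  → R2 = 40 - 3 = 37
  ADD R2, 3  → R2 = 37 + 3 = 40
  MUL R2, 4  → R2 = 40 * 4 = 160
  SUB R2, 5  → R2 = 160 - 5 = 155
  ADD R2, 5  → R2 = 155 + 5 = 160
Final: R2 = 160

160


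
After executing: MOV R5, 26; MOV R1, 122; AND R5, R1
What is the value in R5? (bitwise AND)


Register state trace:
  MOV R5, 26  → R5 = 26 (0b00011010)
  MOV R1, 122  → R1 = 122 (0b01111010)
  AND R5, R1  → R5 = 26 AND 122 = 26 (0b00011010)
Final: R5 = 26

26


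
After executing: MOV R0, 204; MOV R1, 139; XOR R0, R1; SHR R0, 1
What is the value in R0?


Register state trace:
  MOV R0, 204  → R0 = 204 (0b11001100)
  MOV R1, 139  → R1 = 139 (0b10001011)
  XOR R0, R1  → R0 = 204 XOR 139 = 71 (0b01000111)
  SHR R0, 1  → R0 = 71 >> 1 = 35
Final: R0 = 35

35


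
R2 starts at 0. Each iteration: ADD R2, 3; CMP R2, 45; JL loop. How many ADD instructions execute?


Loop trace (R2 starts at 0, target 45, step 3):
  ADD #1: R2 = 0 + 3 = 3  → 3 < 45, loop
  ADD #2: R2 = 3 + 3 = 6  → 6 < 45, loop
  ADD #3: R2 = 6 + 3 = 9  → 9 < 45, loop
  ADD #4: R2 = 9 + 3 = 12  → 12 < 45, loop
  ADD #5: R2 = 12 + 3 = 15  → 15 < 45, loop
  ADD #6: R2 = 15 + 3 = 18  → 18 < 45, loop
  ADD #7: R2 = 18 + 3 = 21  → 21 < 45, loop
  ADD #8: R2 = 21 + 3 = 24  → 24 < 45, loop
  ADD #9: R2 = 24 + 3 = 27  → 27 < 45, loop
  ADD #10: R2 = 27 + 3 = 30  → 30 < 45, loop
  ADD #11: R2 = 30 + 3 = 33  → 33 < 45, loop
  ADD #12: R2 = 33 + 3 = 36  → 36 < 45, loop
  ADD #13: R2 = 36 + 3 = 39  → 39 < 45, loop
  ADD #14: R2 = 39 + 3 = 42  → 42 < 45, loop
  ADD #15: R2 = 42 + 3 = 45  → 45 >= 45, exit
Total ADD instructions: 15

15


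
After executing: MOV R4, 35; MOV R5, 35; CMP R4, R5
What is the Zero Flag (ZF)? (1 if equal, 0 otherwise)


Register state trace:
  MOV R4, 35  → R4 = 35
  MOV R5, 35  → R5 = 35
  CMP R4, R5  → computes 35 - 35 = 0
  Result is zero, so values are equal
ZF = 1

1


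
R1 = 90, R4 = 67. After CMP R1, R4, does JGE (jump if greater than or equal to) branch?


Trace:
  R1 = 90, R4 = 67
  CMP R1, R4  → compares 90 vs 67
  JGE checks: is 90 greater than or equal to 67?
  90 > 67, so condition is true
Branch taken: Yes

Yes


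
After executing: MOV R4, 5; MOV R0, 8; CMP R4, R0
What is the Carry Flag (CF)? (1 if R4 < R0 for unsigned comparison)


Register state trace:
  MOV R4, 5  → R4 = 5
  MOV R0, 8  → R0 = 8
  CMP R4, R0  → unsigned 5 - 8: borrow occurs
  5 < 8, so CF = 1
CF = 1

1


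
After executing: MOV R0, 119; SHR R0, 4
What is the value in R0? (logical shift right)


Register state trace:
  MOV R0, 119  → R0 = 119
  SHR R0, 4  → R0 = 119 >> 4 = 119 // 2^4 = 7
Final: R0 = 7

7


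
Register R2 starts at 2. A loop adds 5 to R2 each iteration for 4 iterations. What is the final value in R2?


Starting value: R2 = 2
  Iter 1: R2 = 2 + 5 = 7
  Iter 2: R2 = 7 + 5 = 12
  Iter 3: R2 = 12 + 5 = 17
  Iter 4: R2 = 17 + 5 = 22
Final: R2 = 22

22


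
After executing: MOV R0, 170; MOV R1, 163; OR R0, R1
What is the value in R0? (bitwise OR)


Register state trace:
  MOV R0, 170  → R0 = 170 (0b10101010)
  MOV R1, 163  → R1 = 163 (0b10100011)
  OR R0, R1   → R0 = 170 OR 163 = 171 (0b10101011)
Final: R0 = 171

171


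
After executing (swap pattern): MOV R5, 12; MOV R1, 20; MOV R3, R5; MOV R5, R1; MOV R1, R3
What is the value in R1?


Register state trace (swap pattern):
  MOV R5, 12  → R5 = 12
  MOV R1, 20  → R1 = 20
  MOV R3, R5  → R3 = 12  (save R5)
  MOV R5, R1  → R5 = 20  (R5 gets R1's value)
  MOV R1, R3  → R1 = 12  (R1 gets saved value)
Final: R1 = 12

12


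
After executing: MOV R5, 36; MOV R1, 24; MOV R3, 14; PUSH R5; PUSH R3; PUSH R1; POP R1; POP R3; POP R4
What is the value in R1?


Stack trace (top is rightmost):
  MOV R5, 36  → R5 = 36
  MOV R1, 24  → R1 = 24
  MOV R3, 14  → R3 = 14
  PUSH R5  → stack: [36]
  PUSH R3  → stack: [36, 14]
  PUSH R1  → stack: [36, 14, 24]
  POP R1  → R1 = 24, stack: [36, 14]
  POP R3  → R3 = 14, stack: [36]
  POP R4  → R4 = 36, stack: []
Final: R1 = 24

24


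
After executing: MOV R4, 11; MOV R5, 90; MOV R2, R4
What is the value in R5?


Register state trace:
  MOV R4, 11  → R4 = 11
  MOV R5, 90  → R5 = 90
  MOV R2, R4  → R2 = 11
Final: R5 = 90

90


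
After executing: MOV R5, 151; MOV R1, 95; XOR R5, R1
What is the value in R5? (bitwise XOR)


Register state trace:
  MOV R5, 151  → R5 = 151 (0b10010111)
  MOV R1, 95  → R1 = 95 (0b01011111)
  XOR R5, R1  → R5 = 151 XOR 95 = 200 (0b11001000)
Final: R5 = 200

200


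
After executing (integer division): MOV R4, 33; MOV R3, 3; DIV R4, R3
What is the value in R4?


Register state trace:
  MOV R4, 33  → R4 = 33
  MOV R3, 3  → R3 = 3
  DIV R4, R3  → R4 = 33 // 3 = 11
Final: R4 = 11

11


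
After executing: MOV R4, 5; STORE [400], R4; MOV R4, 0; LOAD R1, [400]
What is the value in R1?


Register and memory trace:
  MOV R4, 5  → R4 = 5
  STORE [400], R4  → mem[400] = 5
  MOV R4, 0  → R4 = 0
  LOAD R1, [400]  → R1 = mem[400] = 5
Final: R1 = 5

5


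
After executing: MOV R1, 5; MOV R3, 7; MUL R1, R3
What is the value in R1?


Register state trace:
  MOV R1, 5  → R1 = 5
  MOV R3, 7  → R3 = 7
  MUL R1, R3  → R1 = 5 * 7 = 35
Final: R1 = 35

35


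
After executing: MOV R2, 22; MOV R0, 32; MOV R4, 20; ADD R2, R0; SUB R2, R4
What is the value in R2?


Register state trace:
  MOV R2, 22  → R2 = 22
  MOV R0, 32  → R0 = 32
  MOV R4, 20  → R4 = 20
  ADD R2, R0  → R2 = 22 + 32 = 54
  SUB R2, R4  → R2 = 54 - 20 = 34
Final: R2 = 34

34


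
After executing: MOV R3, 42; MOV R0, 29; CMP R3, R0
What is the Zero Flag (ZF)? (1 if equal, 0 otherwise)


Register state trace:
  MOV R3, 42  → R3 = 42
  MOV R0, 29  → R0 = 29
  CMP R3, R0  → computes 42 - 29 = 13
  Result is nonzero, so values are not equal
ZF = 0

0


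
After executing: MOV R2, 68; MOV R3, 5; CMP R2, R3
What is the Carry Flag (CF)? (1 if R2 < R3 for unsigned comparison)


Register state trace:
  MOV R2, 68  → R2 = 68
  MOV R3, 5  → R3 = 5
  CMP R2, R3  → unsigned 68 - 5: no borrow
  68 >= 5, so CF = 0
CF = 0

0


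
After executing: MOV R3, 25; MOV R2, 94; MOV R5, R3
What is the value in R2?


Register state trace:
  MOV R3, 25  → R3 = 25
  MOV R2, 94  → R2 = 94
  MOV R5, R3  → R5 = 25
Final: R2 = 94

94


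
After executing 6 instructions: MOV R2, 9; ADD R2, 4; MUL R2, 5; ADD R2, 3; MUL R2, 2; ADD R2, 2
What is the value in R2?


Register state trace:
  MOV R2, 9  → R2 = 9
  ADD R2, 4  → R2 = 9 + 4 = 13
  MUL R2, 5  → R2 = 13 * 5 = 65
  ADD R2, 3  → R2 = 65 + 3 = 68
  MUL R2, 2  → R2 = 68 * 2 = 136
  ADD R2, 2  → R2 = 136 + 2 = 138
Final: R2 = 138

138


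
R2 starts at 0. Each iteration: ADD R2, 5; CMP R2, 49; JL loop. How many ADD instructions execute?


Loop trace (R2 starts at 0, target 49, step 5):
  ADD #1: R2 = 0 + 5 = 5  → 5 < 49, loop
  ADD #2: R2 = 5 + 5 = 10  → 10 < 49, loop
  ADD #3: R2 = 10 + 5 = 15  → 15 < 49, loop
  ADD #4: R2 = 15 + 5 = 20  → 20 < 49, loop
  ADD #5: R2 = 20 + 5 = 25  → 25 < 49, loop
  ADD #6: R2 = 25 + 5 = 30  → 30 < 49, loop
  ADD #7: R2 = 30 + 5 = 35  → 35 < 49, loop
  ADD #8: R2 = 35 + 5 = 40  → 40 < 49, loop
  ADD #9: R2 = 40 + 5 = 45  → 45 < 49, loop
  ADD #10: R2 = 45 + 5 = 50  → 50 >= 49, exit
Total ADD instructions: 10

10


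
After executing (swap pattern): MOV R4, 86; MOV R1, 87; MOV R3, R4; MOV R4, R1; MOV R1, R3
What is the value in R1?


Register state trace (swap pattern):
  MOV R4, 86  → R4 = 86
  MOV R1, 87  → R1 = 87
  MOV R3, R4  → R3 = 86  (save R4)
  MOV R4, R1  → R4 = 87  (R4 gets R1's value)
  MOV R1, R3  → R1 = 86  (R1 gets saved value)
Final: R1 = 86

86


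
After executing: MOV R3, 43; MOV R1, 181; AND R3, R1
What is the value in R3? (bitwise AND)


Register state trace:
  MOV R3, 43  → R3 = 43 (0b00101011)
  MOV R1, 181  → R1 = 181 (0b10110101)
  AND R3, R1  → R3 = 43 AND 181 = 33 (0b00100001)
Final: R3 = 33

33


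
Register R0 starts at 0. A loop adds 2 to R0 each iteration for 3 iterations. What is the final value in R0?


Starting value: R0 = 0
  Iter 1: R0 = 0 + 2 = 2
  Iter 2: R0 = 2 + 2 = 4
  Iter 3: R0 = 4 + 2 = 6
Final: R0 = 6

6


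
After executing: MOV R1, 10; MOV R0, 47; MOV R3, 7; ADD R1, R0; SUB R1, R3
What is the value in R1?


Register state trace:
  MOV R1, 10  → R1 = 10
  MOV R0, 47  → R0 = 47
  MOV R3, 7  → R3 = 7
  ADD R1, R0  → R1 = 10 + 47 = 57
  SUB R1, R3  → R1 = 57 - 7 = 50
Final: R1 = 50

50


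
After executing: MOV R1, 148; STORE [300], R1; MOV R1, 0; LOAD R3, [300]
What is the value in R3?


Register and memory trace:
  MOV R1, 148  → R1 = 148
  STORE [300], R1  → mem[300] = 148
  MOV R1, 0  → R1 = 0
  LOAD R3, [300]  → R3 = mem[300] = 148
Final: R3 = 148

148


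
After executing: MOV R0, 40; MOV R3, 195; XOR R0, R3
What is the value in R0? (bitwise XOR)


Register state trace:
  MOV R0, 40  → R0 = 40 (0b00101000)
  MOV R3, 195  → R3 = 195 (0b11000011)
  XOR R0, R3  → R0 = 40 XOR 195 = 235 (0b11101011)
Final: R0 = 235

235


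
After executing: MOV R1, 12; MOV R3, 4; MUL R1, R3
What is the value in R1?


Register state trace:
  MOV R1, 12  → R1 = 12
  MOV R3, 4  → R3 = 4
  MUL R1, R3  → R1 = 12 * 4 = 48
Final: R1 = 48

48


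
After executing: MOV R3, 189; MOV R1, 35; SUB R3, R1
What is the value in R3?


Register state trace:
  MOV R3, 189  → R3 = 189
  MOV R1, 35  → R1 = 35
  SUB R3, R1  → R3 = 189 - 35 = 154
Final: R3 = 154

154


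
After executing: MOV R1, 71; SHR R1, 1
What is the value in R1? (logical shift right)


Register state trace:
  MOV R1, 71  → R1 = 71
  SHR R1, 1  → R1 = 71 >> 1 = 71 // 2^1 = 35
Final: R1 = 35

35


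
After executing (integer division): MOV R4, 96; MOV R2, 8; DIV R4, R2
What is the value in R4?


Register state trace:
  MOV R4, 96  → R4 = 96
  MOV R2, 8  → R2 = 8
  DIV R4, R2  → R4 = 96 // 8 = 12
Final: R4 = 12

12


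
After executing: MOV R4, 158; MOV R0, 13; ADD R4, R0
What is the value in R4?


Register state trace:
  MOV R4, 158  → R4 = 158
  MOV R0, 13  → R0 = 13
  ADD R4, R0  → R4 = 158 + 13 = 171
Final: R4 = 171

171


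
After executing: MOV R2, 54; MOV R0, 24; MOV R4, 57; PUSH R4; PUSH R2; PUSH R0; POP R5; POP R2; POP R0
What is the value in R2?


Stack trace (top is rightmost):
  MOV R2, 54  → R2 = 54
  MOV R0, 24  → R0 = 24
  MOV R4, 57  → R4 = 57
  PUSH R4  → stack: [57]
  PUSH R2  → stack: [57, 54]
  PUSH R0  → stack: [57, 54, 24]
  POP R5  → R5 = 24, stack: [57, 54]
  POP R2  → R2 = 54, stack: [57]
  POP R0  → R0 = 57, stack: []
Final: R2 = 54

54


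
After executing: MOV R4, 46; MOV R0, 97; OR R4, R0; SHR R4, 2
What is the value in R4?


Register state trace:
  MOV R4, 46  → R4 = 46 (0b00101110)
  MOV R0, 97  → R0 = 97 (0b01100001)
  OR R4, R0  → R4 = 46 OR 97 = 111 (0b01101111)
  SHR R4, 2  → R4 = 111 >> 2 = 27
Final: R4 = 27

27


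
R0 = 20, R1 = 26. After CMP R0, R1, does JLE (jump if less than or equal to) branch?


Trace:
  R0 = 20, R1 = 26
  CMP R0, R1  → compares 20 vs 26
  JLE checks: is 20 less than or equal to 26?
  20 < 26, so condition is true
Branch taken: Yes

Yes


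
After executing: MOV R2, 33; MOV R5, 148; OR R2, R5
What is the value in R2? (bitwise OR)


Register state trace:
  MOV R2, 33  → R2 = 33 (0b00100001)
  MOV R5, 148  → R5 = 148 (0b10010100)
  OR R2, R5   → R2 = 33 OR 148 = 181 (0b10110101)
Final: R2 = 181

181


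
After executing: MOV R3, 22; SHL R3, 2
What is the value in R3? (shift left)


Register state trace:
  MOV R3, 22  → R3 = 22
  SHL R3, 2  → R3 = 22 << 2 = 22 * 2^2 = 88
Final: R3 = 88

88


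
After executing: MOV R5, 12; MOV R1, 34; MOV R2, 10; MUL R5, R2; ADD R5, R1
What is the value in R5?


Register state trace:
  MOV R5, 12  → R5 = 12
  MOV R1, 34  → R1 = 34
  MOV R2, 10  → R2 = 10
  MUL R5, R2  → R5 = 12 * 10 = 120
  ADD R5, R1  → R5 = 120 + 34 = 154
Final: R5 = 154

154


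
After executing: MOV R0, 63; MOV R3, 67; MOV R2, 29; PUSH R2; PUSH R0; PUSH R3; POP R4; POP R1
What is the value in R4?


Stack trace (top is rightmost):
  MOV R0, 63  → R0 = 63
  MOV R3, 67  → R3 = 67
  MOV R2, 29  → R2 = 29
  PUSH R2  → stack: [29]
  PUSH R0  → stack: [29, 63]
  PUSH R3  → stack: [29, 63, 67]
  POP R4  → R4 = 67, stack: [29, 63]
  POP R1  → R1 = 63, stack: [29]
Final: R4 = 67

67


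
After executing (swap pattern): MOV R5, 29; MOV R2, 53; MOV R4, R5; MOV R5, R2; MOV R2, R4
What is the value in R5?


Register state trace (swap pattern):
  MOV R5, 29  → R5 = 29
  MOV R2, 53  → R2 = 53
  MOV R4, R5  → R4 = 29  (save R5)
  MOV R5, R2  → R5 = 53  (R5 gets R2's value)
  MOV R2, R4  → R2 = 29  (R2 gets saved value)
Final: R5 = 53

53


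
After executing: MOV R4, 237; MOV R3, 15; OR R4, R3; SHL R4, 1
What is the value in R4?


Register state trace:
  MOV R4, 237  → R4 = 237 (0b11101101)
  MOV R3, 15  → R3 = 15 (0b00001111)
  OR R4, R3  → R4 = 237 OR 15 = 239 (0b11101111)
  SHL R4, 1  → R4 = 239 << 1 = 478
Final: R4 = 478

478


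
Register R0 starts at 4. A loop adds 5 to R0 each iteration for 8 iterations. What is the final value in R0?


Starting value: R0 = 4
  Iter 1: R0 = 4 + 5 = 9
  Iter 2: R0 = 9 + 5 = 14
  Iter 3: R0 = 14 + 5 = 19
  Iter 4: R0 = 19 + 5 = 24
  Iter 5: R0 = 24 + 5 = 29
  Iter 6: R0 = 29 + 5 = 34
  Iter 7: R0 = 34 + 5 = 39
  Iter 8: R0 = 39 + 5 = 44
Final: R0 = 44

44


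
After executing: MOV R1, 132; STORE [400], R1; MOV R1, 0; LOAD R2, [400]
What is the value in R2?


Register and memory trace:
  MOV R1, 132  → R1 = 132
  STORE [400], R1  → mem[400] = 132
  MOV R1, 0  → R1 = 0
  LOAD R2, [400]  → R2 = mem[400] = 132
Final: R2 = 132

132


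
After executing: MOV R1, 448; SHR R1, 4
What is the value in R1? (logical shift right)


Register state trace:
  MOV R1, 448  → R1 = 448
  SHR R1, 4  → R1 = 448 >> 4 = 448 // 2^4 = 28
Final: R1 = 28

28


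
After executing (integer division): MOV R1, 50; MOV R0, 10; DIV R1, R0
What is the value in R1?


Register state trace:
  MOV R1, 50  → R1 = 50
  MOV R0, 10  → R0 = 10
  DIV R1, R0  → R1 = 50 // 10 = 5
Final: R1 = 5

5


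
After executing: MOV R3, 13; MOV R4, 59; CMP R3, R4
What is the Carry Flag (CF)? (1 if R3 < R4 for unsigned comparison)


Register state trace:
  MOV R3, 13  → R3 = 13
  MOV R4, 59  → R4 = 59
  CMP R3, R4  → unsigned 13 - 59: borrow occurs
  13 < 59, so CF = 1
CF = 1

1


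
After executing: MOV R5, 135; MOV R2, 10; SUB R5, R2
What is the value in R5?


Register state trace:
  MOV R5, 135  → R5 = 135
  MOV R2, 10  → R2 = 10
  SUB R5, R2  → R5 = 135 - 10 = 125
Final: R5 = 125

125


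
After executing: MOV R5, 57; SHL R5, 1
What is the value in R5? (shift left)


Register state trace:
  MOV R5, 57  → R5 = 57
  SHL R5, 1  → R5 = 57 << 1 = 57 * 2^1 = 114
Final: R5 = 114

114


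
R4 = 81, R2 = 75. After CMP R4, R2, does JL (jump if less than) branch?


Trace:
  R4 = 81, R2 = 75
  CMP R4, R2  → compares 81 vs 75
  JL checks: is 81 less than 75?
  81 > 75, so condition is false
Branch taken: No

No


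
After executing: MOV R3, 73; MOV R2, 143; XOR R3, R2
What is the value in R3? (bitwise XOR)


Register state trace:
  MOV R3, 73  → R3 = 73 (0b01001001)
  MOV R2, 143  → R2 = 143 (0b10001111)
  XOR R3, R2  → R3 = 73 XOR 143 = 198 (0b11000110)
Final: R3 = 198

198


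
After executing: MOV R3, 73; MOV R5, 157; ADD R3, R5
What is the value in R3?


Register state trace:
  MOV R3, 73  → R3 = 73
  MOV R5, 157  → R5 = 157
  ADD R3, R5  → R3 = 73 + 157 = 230
Final: R3 = 230

230


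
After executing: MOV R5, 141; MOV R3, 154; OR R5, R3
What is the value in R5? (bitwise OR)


Register state trace:
  MOV R5, 141  → R5 = 141 (0b10001101)
  MOV R3, 154  → R3 = 154 (0b10011010)
  OR R5, R3   → R5 = 141 OR 154 = 159 (0b10011111)
Final: R5 = 159

159


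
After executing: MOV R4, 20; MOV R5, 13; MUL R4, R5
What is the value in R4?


Register state trace:
  MOV R4, 20  → R4 = 20
  MOV R5, 13  → R5 = 13
  MUL R4, R5  → R4 = 20 * 13 = 260
Final: R4 = 260

260


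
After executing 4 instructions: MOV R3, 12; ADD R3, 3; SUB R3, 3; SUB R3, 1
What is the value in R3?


Register state trace:
  MOV R3, 12  → R3 = 12
  ADD R3, 3  → R3 = 12 + 3 = 15
  SUB R3, 3  → R3 = 15 - 3 = 12
  SUB R3, 1  → R3 = 12 - 1 = 11
Final: R3 = 11

11


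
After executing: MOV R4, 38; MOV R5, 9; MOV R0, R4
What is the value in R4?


Register state trace:
  MOV R4, 38  → R4 = 38
  MOV R5, 9  → R5 = 9
  MOV R0, R4  → R0 = 38
Final: R4 = 38

38


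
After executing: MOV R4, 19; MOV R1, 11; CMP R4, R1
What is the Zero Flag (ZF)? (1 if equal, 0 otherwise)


Register state trace:
  MOV R4, 19  → R4 = 19
  MOV R1, 11  → R1 = 11
  CMP R4, R1  → computes 19 - 11 = 8
  Result is nonzero, so values are not equal
ZF = 0

0


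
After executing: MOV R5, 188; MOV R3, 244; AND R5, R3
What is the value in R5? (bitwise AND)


Register state trace:
  MOV R5, 188  → R5 = 188 (0b10111100)
  MOV R3, 244  → R3 = 244 (0b11110100)
  AND R5, R3  → R5 = 188 AND 244 = 180 (0b10110100)
Final: R5 = 180

180


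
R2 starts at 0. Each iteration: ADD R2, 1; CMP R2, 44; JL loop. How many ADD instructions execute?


Loop trace (R2 starts at 0, target 44, step 1):
  ADD #1: R2 = 0 + 1 = 1  → 1 < 44, loop
  ADD #2: R2 = 1 + 1 = 2  → 2 < 44, loop
  ADD #3: R2 = 2 + 1 = 3  → 3 < 44, loop
  ADD #4: R2 = 3 + 1 = 4  → 4 < 44, loop
  ADD #5: R2 = 4 + 1 = 5  → 5 < 44, loop
  ADD #6: R2 = 5 + 1 = 6  → 6 < 44, loop
  ADD #7: R2 = 6 + 1 = 7  → 7 < 44, loop
  ADD #8: R2 = 7 + 1 = 8  → 8 < 44, loop
  ADD #9: R2 = 8 + 1 = 9  → 9 < 44, loop
  ADD #10: R2 = 9 + 1 = 10  → 10 < 44, loop
  ADD #11: R2 = 10 + 1 = 11  → 11 < 44, loop
  ADD #12: R2 = 11 + 1 = 12  → 12 < 44, loop
  ADD #13: R2 = 12 + 1 = 13  → 13 < 44, loop
  ADD #14: R2 = 13 + 1 = 14  → 14 < 44, loop
  ADD #15: R2 = 14 + 1 = 15  → 15 < 44, loop
  ADD #16: R2 = 15 + 1 = 16  → 16 < 44, loop
  ADD #17: R2 = 16 + 1 = 17  → 17 < 44, loop
  ADD #18: R2 = 17 + 1 = 18  → 18 < 44, loop
  ADD #19: R2 = 18 + 1 = 19  → 19 < 44, loop
  ADD #20: R2 = 19 + 1 = 20  → 20 < 44, loop
  ADD #21: R2 = 20 + 1 = 21  → 21 < 44, loop
  ADD #22: R2 = 21 + 1 = 22  → 22 < 44, loop
  ADD #23: R2 = 22 + 1 = 23  → 23 < 44, loop
  ADD #24: R2 = 23 + 1 = 24  → 24 < 44, loop
  ADD #25: R2 = 24 + 1 = 25  → 25 < 44, loop
  ADD #26: R2 = 25 + 1 = 26  → 26 < 44, loop
  ADD #27: R2 = 26 + 1 = 27  → 27 < 44, loop
  ADD #28: R2 = 27 + 1 = 28  → 28 < 44, loop
  ADD #29: R2 = 28 + 1 = 29  → 29 < 44, loop
  ADD #30: R2 = 29 + 1 = 30  → 30 < 44, loop
  ADD #31: R2 = 30 + 1 = 31  → 31 < 44, loop
  ADD #32: R2 = 31 + 1 = 32  → 32 < 44, loop
  ADD #33: R2 = 32 + 1 = 33  → 33 < 44, loop
  ADD #34: R2 = 33 + 1 = 34  → 34 < 44, loop
  ADD #35: R2 = 34 + 1 = 35  → 35 < 44, loop
  ADD #36: R2 = 35 + 1 = 36  → 36 < 44, loop
  ADD #37: R2 = 36 + 1 = 37  → 37 < 44, loop
  ADD #38: R2 = 37 + 1 = 38  → 38 < 44, loop
  ADD #39: R2 = 38 + 1 = 39  → 39 < 44, loop
  ADD #40: R2 = 39 + 1 = 40  → 40 < 44, loop
  ADD #41: R2 = 40 + 1 = 41  → 41 < 44, loop
  ADD #42: R2 = 41 + 1 = 42  → 42 < 44, loop
  ADD #43: R2 = 42 + 1 = 43  → 43 < 44, loop
  ADD #44: R2 = 43 + 1 = 44  → 44 >= 44, exit
Total ADD instructions: 44

44


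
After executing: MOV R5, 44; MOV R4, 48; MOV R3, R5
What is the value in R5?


Register state trace:
  MOV R5, 44  → R5 = 44
  MOV R4, 48  → R4 = 48
  MOV R3, R5  → R3 = 44
Final: R5 = 44

44


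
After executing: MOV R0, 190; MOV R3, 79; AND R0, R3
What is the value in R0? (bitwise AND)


Register state trace:
  MOV R0, 190  → R0 = 190 (0b10111110)
  MOV R3, 79  → R3 = 79 (0b01001111)
  AND R0, R3  → R0 = 190 AND 79 = 14 (0b00001110)
Final: R0 = 14

14


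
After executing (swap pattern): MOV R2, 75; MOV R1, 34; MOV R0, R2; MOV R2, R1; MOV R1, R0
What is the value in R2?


Register state trace (swap pattern):
  MOV R2, 75  → R2 = 75
  MOV R1, 34  → R1 = 34
  MOV R0, R2  → R0 = 75  (save R2)
  MOV R2, R1  → R2 = 34  (R2 gets R1's value)
  MOV R1, R0  → R1 = 75  (R1 gets saved value)
Final: R2 = 34

34


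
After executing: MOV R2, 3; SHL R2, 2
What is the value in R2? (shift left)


Register state trace:
  MOV R2, 3  → R2 = 3
  SHL R2, 2  → R2 = 3 << 2 = 3 * 2^2 = 12
Final: R2 = 12

12


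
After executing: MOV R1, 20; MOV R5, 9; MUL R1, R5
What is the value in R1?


Register state trace:
  MOV R1, 20  → R1 = 20
  MOV R5, 9  → R5 = 9
  MUL R1, R5  → R1 = 20 * 9 = 180
Final: R1 = 180

180


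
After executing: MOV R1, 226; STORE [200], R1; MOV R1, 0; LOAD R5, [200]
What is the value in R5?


Register and memory trace:
  MOV R1, 226  → R1 = 226
  STORE [200], R1  → mem[200] = 226
  MOV R1, 0  → R1 = 0
  LOAD R5, [200]  → R5 = mem[200] = 226
Final: R5 = 226

226


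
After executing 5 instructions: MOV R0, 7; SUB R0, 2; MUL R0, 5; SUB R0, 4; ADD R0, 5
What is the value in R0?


Register state trace:
  MOV R0, 7  → R0 = 7
  SUB R0, 2  → R0 = 7 - 2 = 5
  MUL R0, 5  → R0 = 5 * 5 = 25
  SUB R0, 4  → R0 = 25 - 4 = 21
  ADD R0, 5  → R0 = 21 + 5 = 26
Final: R0 = 26

26


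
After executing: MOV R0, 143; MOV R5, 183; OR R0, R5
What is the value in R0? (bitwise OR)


Register state trace:
  MOV R0, 143  → R0 = 143 (0b10001111)
  MOV R5, 183  → R5 = 183 (0b10110111)
  OR R0, R5   → R0 = 143 OR 183 = 191 (0b10111111)
Final: R0 = 191

191


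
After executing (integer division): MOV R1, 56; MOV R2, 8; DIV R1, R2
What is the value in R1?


Register state trace:
  MOV R1, 56  → R1 = 56
  MOV R2, 8  → R2 = 8
  DIV R1, R2  → R1 = 56 // 8 = 7
Final: R1 = 7

7


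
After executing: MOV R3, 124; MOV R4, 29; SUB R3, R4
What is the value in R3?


Register state trace:
  MOV R3, 124  → R3 = 124
  MOV R4, 29  → R4 = 29
  SUB R3, R4  → R3 = 124 - 29 = 95
Final: R3 = 95

95


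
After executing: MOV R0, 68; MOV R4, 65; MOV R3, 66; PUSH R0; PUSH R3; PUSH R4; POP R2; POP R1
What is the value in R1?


Stack trace (top is rightmost):
  MOV R0, 68  → R0 = 68
  MOV R4, 65  → R4 = 65
  MOV R3, 66  → R3 = 66
  PUSH R0  → stack: [68]
  PUSH R3  → stack: [68, 66]
  PUSH R4  → stack: [68, 66, 65]
  POP R2  → R2 = 65, stack: [68, 66]
  POP R1  → R1 = 66, stack: [68]
Final: R1 = 66

66


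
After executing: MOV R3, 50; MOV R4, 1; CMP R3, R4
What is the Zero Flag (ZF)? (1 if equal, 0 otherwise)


Register state trace:
  MOV R3, 50  → R3 = 50
  MOV R4, 1  → R4 = 1
  CMP R3, R4  → computes 50 - 1 = 49
  Result is nonzero, so values are not equal
ZF = 0

0


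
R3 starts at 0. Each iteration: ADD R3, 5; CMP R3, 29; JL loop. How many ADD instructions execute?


Loop trace (R3 starts at 0, target 29, step 5):
  ADD #1: R3 = 0 + 5 = 5  → 5 < 29, loop
  ADD #2: R3 = 5 + 5 = 10  → 10 < 29, loop
  ADD #3: R3 = 10 + 5 = 15  → 15 < 29, loop
  ADD #4: R3 = 15 + 5 = 20  → 20 < 29, loop
  ADD #5: R3 = 20 + 5 = 25  → 25 < 29, loop
  ADD #6: R3 = 25 + 5 = 30  → 30 >= 29, exit
Total ADD instructions: 6

6


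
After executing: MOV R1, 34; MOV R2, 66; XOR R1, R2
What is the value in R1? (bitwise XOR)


Register state trace:
  MOV R1, 34  → R1 = 34 (0b00100010)
  MOV R2, 66  → R2 = 66 (0b01000010)
  XOR R1, R2  → R1 = 34 XOR 66 = 96 (0b01100000)
Final: R1 = 96

96


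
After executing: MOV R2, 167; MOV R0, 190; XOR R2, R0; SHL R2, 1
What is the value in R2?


Register state trace:
  MOV R2, 167  → R2 = 167 (0b10100111)
  MOV R0, 190  → R0 = 190 (0b10111110)
  XOR R2, R0  → R2 = 167 XOR 190 = 25 (0b00011001)
  SHL R2, 1  → R2 = 25 << 1 = 50
Final: R2 = 50

50


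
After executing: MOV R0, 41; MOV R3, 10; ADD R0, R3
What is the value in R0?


Register state trace:
  MOV R0, 41  → R0 = 41
  MOV R3, 10  → R3 = 10
  ADD R0, R3  → R0 = 41 + 10 = 51
Final: R0 = 51

51


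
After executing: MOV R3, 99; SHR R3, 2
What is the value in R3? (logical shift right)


Register state trace:
  MOV R3, 99  → R3 = 99
  SHR R3, 2  → R3 = 99 >> 2 = 99 // 2^2 = 24
Final: R3 = 24

24


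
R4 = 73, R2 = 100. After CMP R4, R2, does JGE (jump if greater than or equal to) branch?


Trace:
  R4 = 73, R2 = 100
  CMP R4, R2  → compares 73 vs 100
  JGE checks: is 73 greater than or equal to 100?
  73 < 100, so condition is false
Branch taken: No

No


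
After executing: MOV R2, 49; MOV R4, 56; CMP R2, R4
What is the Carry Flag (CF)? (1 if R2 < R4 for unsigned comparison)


Register state trace:
  MOV R2, 49  → R2 = 49
  MOV R4, 56  → R4 = 56
  CMP R2, R4  → unsigned 49 - 56: borrow occurs
  49 < 56, so CF = 1
CF = 1

1


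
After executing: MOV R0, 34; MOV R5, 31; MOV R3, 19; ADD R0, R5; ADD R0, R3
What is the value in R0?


Register state trace:
  MOV R0, 34  → R0 = 34
  MOV R5, 31  → R5 = 31
  MOV R3, 19  → R3 = 19
  ADD R0, R5  → R0 = 34 + 31 = 65
  ADD R0, R3  → R0 = 65 + 19 = 84
Final: R0 = 84

84


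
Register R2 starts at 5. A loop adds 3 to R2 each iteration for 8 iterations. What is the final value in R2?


Starting value: R2 = 5
  Iter 1: R2 = 5 + 3 = 8
  Iter 2: R2 = 8 + 3 = 11
  Iter 3: R2 = 11 + 3 = 14
  Iter 4: R2 = 14 + 3 = 17
  Iter 5: R2 = 17 + 3 = 20
  Iter 6: R2 = 20 + 3 = 23
  Iter 7: R2 = 23 + 3 = 26
  Iter 8: R2 = 26 + 3 = 29
Final: R2 = 29

29


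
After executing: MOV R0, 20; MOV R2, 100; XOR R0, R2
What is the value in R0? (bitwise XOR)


Register state trace:
  MOV R0, 20  → R0 = 20 (0b00010100)
  MOV R2, 100  → R2 = 100 (0b01100100)
  XOR R0, R2  → R0 = 20 XOR 100 = 112 (0b01110000)
Final: R0 = 112

112


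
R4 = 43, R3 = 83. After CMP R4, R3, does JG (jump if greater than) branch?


Trace:
  R4 = 43, R3 = 83
  CMP R4, R3  → compares 43 vs 83
  JG checks: is 43 greater than 83?
  43 < 83, so condition is false
Branch taken: No

No


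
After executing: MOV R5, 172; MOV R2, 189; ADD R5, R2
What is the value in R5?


Register state trace:
  MOV R5, 172  → R5 = 172
  MOV R2, 189  → R2 = 189
  ADD R5, R2  → R5 = 172 + 189 = 361
Final: R5 = 361

361


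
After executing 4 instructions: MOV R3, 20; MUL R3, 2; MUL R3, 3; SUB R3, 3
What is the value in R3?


Register state trace:
  MOV R3, 20  → R3 = 20
  MUL R3, 2  → R3 = 20 * 2 = 40
  MUL R3, 3  → R3 = 40 * 3 = 120
  SUB R3, 3  → R3 = 120 - 3 = 117
Final: R3 = 117

117


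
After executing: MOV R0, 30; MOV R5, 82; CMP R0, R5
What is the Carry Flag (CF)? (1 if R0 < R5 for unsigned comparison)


Register state trace:
  MOV R0, 30  → R0 = 30
  MOV R5, 82  → R5 = 82
  CMP R0, R5  → unsigned 30 - 82: borrow occurs
  30 < 82, so CF = 1
CF = 1

1


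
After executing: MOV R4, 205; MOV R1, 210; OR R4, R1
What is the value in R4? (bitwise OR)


Register state trace:
  MOV R4, 205  → R4 = 205 (0b11001101)
  MOV R1, 210  → R1 = 210 (0b11010010)
  OR R4, R1   → R4 = 205 OR 210 = 223 (0b11011111)
Final: R4 = 223

223
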